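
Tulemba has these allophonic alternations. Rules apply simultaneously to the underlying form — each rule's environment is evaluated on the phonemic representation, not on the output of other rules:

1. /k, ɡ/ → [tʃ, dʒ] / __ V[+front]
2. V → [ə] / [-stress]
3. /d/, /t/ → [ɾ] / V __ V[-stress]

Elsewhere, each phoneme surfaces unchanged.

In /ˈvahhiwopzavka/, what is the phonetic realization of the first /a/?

[a]

/a/ (between /v/ and /h/): rule 2 targets it, but not in an unstressed syllable → unchanged [a].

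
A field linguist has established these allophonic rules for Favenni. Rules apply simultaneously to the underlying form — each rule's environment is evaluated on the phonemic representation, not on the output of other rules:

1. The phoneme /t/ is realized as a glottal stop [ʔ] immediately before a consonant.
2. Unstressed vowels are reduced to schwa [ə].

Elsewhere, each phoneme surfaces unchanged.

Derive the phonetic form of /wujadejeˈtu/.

/w/ (word-initial): no rule targets it → [w].
Rule 2 applies to /u/ (between /w/ and /j/: in an unstressed syllable) → [ə].
/j/ (between /u/ and /a/) is unaffected → [j].
Rule 2 applies to /a/ (between /j/ and /d/: in an unstressed syllable) → [ə].
/d/ (between /a/ and /e/) is unaffected → [d].
/e/ meets the environment for rule 2 (in an unstressed syllable) → [ə].
/j/ stays [j].
Rule 2 applies to /e/ (between /j/ and /t/: in an unstressed syllable) → [ə].
/t/ (between /e/ and /u/) fails the environment for rule 1, so it stays [t].
/u/ (word-final) fails the environment for rule 2, so it stays [u].

[wəjədəjəˈtu]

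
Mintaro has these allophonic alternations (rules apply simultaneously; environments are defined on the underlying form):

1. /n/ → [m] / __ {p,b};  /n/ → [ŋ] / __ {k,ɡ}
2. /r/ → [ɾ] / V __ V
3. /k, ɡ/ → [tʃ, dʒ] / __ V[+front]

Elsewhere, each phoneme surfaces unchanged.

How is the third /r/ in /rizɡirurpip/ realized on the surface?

[r]

/r/ — between /u/ and /p/; rule 2 does not apply here → [r].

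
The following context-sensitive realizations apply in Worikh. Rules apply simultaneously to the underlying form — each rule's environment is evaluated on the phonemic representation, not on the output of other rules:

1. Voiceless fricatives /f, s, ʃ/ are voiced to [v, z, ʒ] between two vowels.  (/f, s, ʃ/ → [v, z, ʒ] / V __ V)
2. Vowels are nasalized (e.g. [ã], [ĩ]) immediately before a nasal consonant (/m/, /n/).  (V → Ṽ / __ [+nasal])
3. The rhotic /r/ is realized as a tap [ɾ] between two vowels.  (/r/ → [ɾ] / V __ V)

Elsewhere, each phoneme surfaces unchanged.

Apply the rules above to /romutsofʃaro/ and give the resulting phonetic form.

/r/ (word-initial): rule 3 targets it, but not between two vowels → unchanged [r].
/o/ meets the environment for rule 2 (before a nasal consonant) → [õ].
/m/ — not in any rule's target class → [m].
/u/ — between /m/ and /t/; rule 2 does not apply here → [u].
/t/ — not in any rule's target class → [t].
/s/ (between /t/ and /o/) fails the environment for rule 1, so it stays [s].
/o/ (between /s/ and /f/) is in the target of rule 2 but the environment (before a nasal consonant) is not met → [o].
/f/ — between /o/ and /ʃ/; rule 1 does not apply here → [f].
/ʃ/ (between /f/ and /a/) fails the environment for rule 1, so it stays [ʃ].
/a/ (between /ʃ/ and /r/) fails the environment for rule 2, so it stays [a].
/r/ (between /a/ and /o/): between two vowels, so rule 3 applies → [ɾ].
/o/ (word-final): rule 2 targets it, but not before a nasal consonant → unchanged [o].

[rõmutsofʃaɾo]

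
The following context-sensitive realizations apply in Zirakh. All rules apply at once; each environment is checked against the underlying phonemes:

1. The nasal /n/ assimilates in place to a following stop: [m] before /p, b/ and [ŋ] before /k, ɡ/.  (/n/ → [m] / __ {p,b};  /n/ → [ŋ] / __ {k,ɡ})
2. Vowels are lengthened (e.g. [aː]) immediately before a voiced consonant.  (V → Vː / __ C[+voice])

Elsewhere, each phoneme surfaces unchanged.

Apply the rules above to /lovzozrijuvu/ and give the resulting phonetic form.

[loːvzoːzriːjuːvu]

/o/ (between /l/ and /v/): before a voiced consonant, so rule 2 applies → [oː].
/o/ meets the environment for rule 2 (before a voiced consonant) → [oː].
/i/ (between /r/ and /j/): before a voiced consonant, so rule 2 applies → [iː].
Rule 2 applies to /u/ (between /j/ and /v/: before a voiced consonant) → [uː].
/u/ (word-final) fails the environment for rule 2, so it stays [u].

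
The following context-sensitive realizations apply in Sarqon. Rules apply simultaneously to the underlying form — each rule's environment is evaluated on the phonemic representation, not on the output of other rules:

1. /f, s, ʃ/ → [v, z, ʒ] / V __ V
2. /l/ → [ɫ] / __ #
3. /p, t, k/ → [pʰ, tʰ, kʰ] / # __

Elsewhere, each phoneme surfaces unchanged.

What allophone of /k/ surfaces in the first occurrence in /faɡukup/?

[k]

/k/ (between /u/ and /u/) is in the target of rule 3 but the environment (word-initially) is not met → [k].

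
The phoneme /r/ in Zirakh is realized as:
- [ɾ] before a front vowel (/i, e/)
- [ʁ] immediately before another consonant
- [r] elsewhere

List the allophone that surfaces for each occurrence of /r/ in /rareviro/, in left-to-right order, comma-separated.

[r], [ɾ], [r]

Occurrence 1 (position 1): no conditioning environment matches → elsewhere allophone [r].
Occurrence 2 (position 3): before a front vowel (/i, e/) → [ɾ].
Occurrence 3 (position 7): no conditioning environment matches → elsewhere allophone [r].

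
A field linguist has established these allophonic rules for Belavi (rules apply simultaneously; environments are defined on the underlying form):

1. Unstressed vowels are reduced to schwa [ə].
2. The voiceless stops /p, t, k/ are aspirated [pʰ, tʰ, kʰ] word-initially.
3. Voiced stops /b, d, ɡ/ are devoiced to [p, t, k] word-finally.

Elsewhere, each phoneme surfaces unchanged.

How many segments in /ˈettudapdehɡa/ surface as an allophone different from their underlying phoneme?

Segments that undergo a rule: /u/ → [ə] (rule 1); /a/ → [ə] (rule 1); /e/ → [ə] (rule 1); /a/ → [ə] (rule 1).
All other segments surface unchanged.

4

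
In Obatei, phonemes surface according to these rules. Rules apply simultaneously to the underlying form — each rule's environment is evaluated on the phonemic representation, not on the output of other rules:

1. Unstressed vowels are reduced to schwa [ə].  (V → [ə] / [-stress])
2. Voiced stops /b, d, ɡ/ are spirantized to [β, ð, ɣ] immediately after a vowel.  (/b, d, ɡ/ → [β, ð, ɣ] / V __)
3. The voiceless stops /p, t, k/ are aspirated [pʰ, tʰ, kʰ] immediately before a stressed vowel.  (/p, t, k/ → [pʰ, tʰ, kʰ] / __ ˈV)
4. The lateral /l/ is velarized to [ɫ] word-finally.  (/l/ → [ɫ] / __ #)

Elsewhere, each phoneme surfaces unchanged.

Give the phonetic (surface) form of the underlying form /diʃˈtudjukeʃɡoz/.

[dəʃˈtʰuðjəkəʃɡəz]

/d/ (word-initial) fails the environment for rule 2, so it stays [d].
Rule 1 applies to /i/ (between /d/ and /ʃ/: in an unstressed syllable) → [ə].
/t/ meets the environment for rule 3 (immediately before a stressed vowel) → [tʰ].
/u/ (between /t/ and /d/) is in the target of rule 1 but the environment (in an unstressed syllable) is not met → [u].
/d/ — between /u/ and /j/, immediately after a vowel — surfaces as [ð] (rule 2).
/u/ meets the environment for rule 1 (in an unstressed syllable) → [ə].
/k/ (between /u/ and /e/) fails the environment for rule 3, so it stays [k].
/e/ — between /k/ and /ʃ/, in an unstressed syllable — surfaces as [ə] (rule 1).
/ɡ/ (between /ʃ/ and /o/) is in the target of rule 2 but the environment (immediately after a vowel) is not met → [ɡ].
/o/ meets the environment for rule 1 (in an unstressed syllable) → [ə].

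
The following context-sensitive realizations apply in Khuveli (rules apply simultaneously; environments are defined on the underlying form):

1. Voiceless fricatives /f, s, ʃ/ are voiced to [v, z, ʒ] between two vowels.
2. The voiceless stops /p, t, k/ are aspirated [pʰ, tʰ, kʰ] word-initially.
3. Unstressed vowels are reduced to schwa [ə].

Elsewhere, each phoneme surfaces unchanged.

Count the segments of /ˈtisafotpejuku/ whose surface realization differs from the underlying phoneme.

Segments that undergo a rule: /t/ → [tʰ] (rule 2); /s/ → [z] (rule 1); /a/ → [ə] (rule 3); /f/ → [v] (rule 1); /o/ → [ə] (rule 3); /e/ → [ə] (rule 3); /u/ → [ə] (rule 3); /u/ → [ə] (rule 3).
All other segments surface unchanged.

8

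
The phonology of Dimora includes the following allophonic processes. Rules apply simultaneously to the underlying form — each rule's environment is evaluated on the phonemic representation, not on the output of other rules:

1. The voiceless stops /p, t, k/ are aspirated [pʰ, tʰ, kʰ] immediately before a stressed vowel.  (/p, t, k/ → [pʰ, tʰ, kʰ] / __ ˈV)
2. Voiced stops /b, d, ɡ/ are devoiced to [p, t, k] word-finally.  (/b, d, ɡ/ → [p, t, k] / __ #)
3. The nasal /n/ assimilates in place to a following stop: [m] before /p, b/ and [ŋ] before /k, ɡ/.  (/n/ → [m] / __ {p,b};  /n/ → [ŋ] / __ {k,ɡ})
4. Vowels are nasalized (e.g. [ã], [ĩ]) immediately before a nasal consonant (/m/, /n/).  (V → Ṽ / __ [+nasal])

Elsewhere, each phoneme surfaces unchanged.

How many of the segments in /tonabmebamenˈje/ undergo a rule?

Segments that undergo a rule: /o/ → [õ] (rule 4); /a/ → [ã] (rule 4); /e/ → [ẽ] (rule 4).
All other segments surface unchanged.

3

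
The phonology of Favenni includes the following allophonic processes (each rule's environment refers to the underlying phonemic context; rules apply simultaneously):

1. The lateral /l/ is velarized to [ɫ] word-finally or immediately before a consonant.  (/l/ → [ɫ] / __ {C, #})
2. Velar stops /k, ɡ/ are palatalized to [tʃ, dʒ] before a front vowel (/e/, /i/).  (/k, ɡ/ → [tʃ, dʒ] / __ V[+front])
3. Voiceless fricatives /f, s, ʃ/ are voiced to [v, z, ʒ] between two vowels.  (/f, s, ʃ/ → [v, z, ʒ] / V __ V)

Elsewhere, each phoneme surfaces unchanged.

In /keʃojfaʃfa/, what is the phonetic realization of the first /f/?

/f/ (between /j/ and /a/): rule 3 targets it, but not between two vowels → unchanged [f].

[f]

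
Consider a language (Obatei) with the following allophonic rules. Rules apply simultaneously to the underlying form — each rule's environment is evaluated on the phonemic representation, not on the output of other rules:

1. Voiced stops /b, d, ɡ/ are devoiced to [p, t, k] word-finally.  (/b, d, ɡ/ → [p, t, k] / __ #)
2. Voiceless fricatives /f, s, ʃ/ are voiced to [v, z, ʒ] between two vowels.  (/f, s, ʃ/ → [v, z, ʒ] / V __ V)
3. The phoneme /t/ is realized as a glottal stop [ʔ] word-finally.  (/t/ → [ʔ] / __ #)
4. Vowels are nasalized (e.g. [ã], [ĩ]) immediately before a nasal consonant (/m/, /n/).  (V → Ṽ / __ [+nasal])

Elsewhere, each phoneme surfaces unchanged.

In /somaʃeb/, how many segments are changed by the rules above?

3

Segments that undergo a rule: /o/ → [õ] (rule 4); /ʃ/ → [ʒ] (rule 2); /b/ → [p] (rule 1).
All other segments surface unchanged.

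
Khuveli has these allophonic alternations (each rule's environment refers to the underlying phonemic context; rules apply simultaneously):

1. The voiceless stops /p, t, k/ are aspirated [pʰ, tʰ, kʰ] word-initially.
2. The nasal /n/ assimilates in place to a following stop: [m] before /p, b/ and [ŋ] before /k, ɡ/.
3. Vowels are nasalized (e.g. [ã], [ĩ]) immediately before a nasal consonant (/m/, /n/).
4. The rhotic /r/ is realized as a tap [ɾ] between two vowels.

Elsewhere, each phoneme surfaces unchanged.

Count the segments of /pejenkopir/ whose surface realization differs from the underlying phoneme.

3

Segments that undergo a rule: /p/ → [pʰ] (rule 1); /e/ → [ẽ] (rule 3); /n/ → [ŋ] (rule 2).
All other segments surface unchanged.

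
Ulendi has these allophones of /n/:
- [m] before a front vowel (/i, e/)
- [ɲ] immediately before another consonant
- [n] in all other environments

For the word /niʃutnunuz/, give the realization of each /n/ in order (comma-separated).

Occurrence 1 (position 1): before a front vowel (/i, e/) → [m].
Occurrence 2 (position 6): no conditioning environment matches → elsewhere allophone [n].
Occurrence 3 (position 8): no conditioning environment matches → elsewhere allophone [n].

[m], [n], [n]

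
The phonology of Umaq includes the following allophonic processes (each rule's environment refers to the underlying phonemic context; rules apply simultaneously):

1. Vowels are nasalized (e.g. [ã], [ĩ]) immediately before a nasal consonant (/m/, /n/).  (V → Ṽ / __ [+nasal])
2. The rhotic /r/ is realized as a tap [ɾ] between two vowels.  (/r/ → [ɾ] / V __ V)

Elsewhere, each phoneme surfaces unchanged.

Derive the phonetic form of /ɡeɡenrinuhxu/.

/e/ (between /ɡ/ and /ɡ/): rule 1 targets it, but not before a nasal consonant → unchanged [e].
/e/ (between /ɡ/ and /n/) occurs before a nasal consonant → [ẽ] by rule 1.
/r/ — between /n/ and /i/; rule 2 does not apply here → [r].
/i/ (between /r/ and /n/): before a nasal consonant, so rule 1 applies → [ĩ].
/u/ (between /n/ and /h/) is in the target of rule 1 but the environment (before a nasal consonant) is not met → [u].
/u/ (word-final): rule 1 targets it, but not before a nasal consonant → unchanged [u].

[ɡeɡẽnrĩnuhxu]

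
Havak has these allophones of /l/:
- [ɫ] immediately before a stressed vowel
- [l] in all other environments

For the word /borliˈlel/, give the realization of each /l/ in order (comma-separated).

Occurrence 1 (position 4): no conditioning environment matches → elsewhere allophone [l].
Occurrence 2 (position 6): immediately before a stressed vowel → [ɫ].
Occurrence 3 (position 8): no conditioning environment matches → elsewhere allophone [l].

[l], [ɫ], [l]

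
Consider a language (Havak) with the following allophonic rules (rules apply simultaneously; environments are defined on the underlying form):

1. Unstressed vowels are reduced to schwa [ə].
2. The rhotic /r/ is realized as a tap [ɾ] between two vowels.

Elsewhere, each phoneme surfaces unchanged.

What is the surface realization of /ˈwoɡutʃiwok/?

[ˈwoɡətʃəwək]

/w/ (word-initial) is unaffected → [w].
/o/ (between /w/ and /ɡ/) fails the environment for rule 1, so it stays [o].
/ɡ/ stays [ɡ].
Rule 1 applies to /u/ (between /ɡ/ and /t/: in an unstressed syllable) → [ə].
/t/ — not in any rule's target class → [t].
/ʃ/ (between /t/ and /i/) is unaffected → [ʃ].
/i/ meets the environment for rule 1 (in an unstressed syllable) → [ə].
/w/ — not in any rule's target class → [w].
/o/ — between /w/ and /k/, in an unstressed syllable — surfaces as [ə] (rule 1).
/k/ (word-final) is unaffected → [k].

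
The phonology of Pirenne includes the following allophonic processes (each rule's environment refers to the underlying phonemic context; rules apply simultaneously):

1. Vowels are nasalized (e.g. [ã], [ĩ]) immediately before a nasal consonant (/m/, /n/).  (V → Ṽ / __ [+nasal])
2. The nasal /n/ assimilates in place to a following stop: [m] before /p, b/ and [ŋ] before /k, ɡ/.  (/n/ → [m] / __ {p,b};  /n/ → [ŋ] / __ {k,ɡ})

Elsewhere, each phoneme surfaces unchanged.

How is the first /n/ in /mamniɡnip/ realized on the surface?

/n/ (between /m/ and /i/): rule 2 targets it, but not before a labial or velar stop → unchanged [n].

[n]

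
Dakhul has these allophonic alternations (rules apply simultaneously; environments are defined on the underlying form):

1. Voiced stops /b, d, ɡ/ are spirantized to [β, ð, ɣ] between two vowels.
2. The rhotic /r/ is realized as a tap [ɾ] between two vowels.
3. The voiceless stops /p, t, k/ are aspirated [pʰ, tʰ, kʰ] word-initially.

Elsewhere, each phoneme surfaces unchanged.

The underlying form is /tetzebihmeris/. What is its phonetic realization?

[tʰetzeβihmeɾis]

/t/ (word-initial) occurs word-initially → [tʰ] by rule 3.
/e/ stays [e].
/t/ — between /e/ and /z/; rule 3 does not apply here → [t].
/z/ — not in any rule's target class → [z].
/e/ stays [e].
/b/ — between /e/ and /i/, between two vowels — surfaces as [β] (rule 1).
/i/ (between /b/ and /h/) is unaffected → [i].
/h/ (between /i/ and /m/): no rule targets it → [h].
/m/ — not in any rule's target class → [m].
/e/ — not in any rule's target class → [e].
/r/ — between /e/ and /i/, between two vowels — surfaces as [ɾ] (rule 2).
/i/ (between /r/ and /s/) is unaffected → [i].
/s/ stays [s].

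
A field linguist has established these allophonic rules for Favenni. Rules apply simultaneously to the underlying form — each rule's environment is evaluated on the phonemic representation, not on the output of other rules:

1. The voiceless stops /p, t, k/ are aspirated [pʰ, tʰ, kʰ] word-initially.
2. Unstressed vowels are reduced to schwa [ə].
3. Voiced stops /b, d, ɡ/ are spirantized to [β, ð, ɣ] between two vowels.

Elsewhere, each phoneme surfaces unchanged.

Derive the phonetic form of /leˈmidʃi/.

[ləˈmidʃə]

/l/ (word-initial) is unaffected → [l].
/e/ (between /l/ and /m/) occurs in an unstressed syllable → [ə] by rule 2.
/m/ stays [m].
/i/ — between /m/ and /d/; rule 2 does not apply here → [i].
/d/ (between /i/ and /ʃ/) fails the environment for rule 3, so it stays [d].
/ʃ/ (between /d/ and /i/) is unaffected → [ʃ].
/i/ meets the environment for rule 2 (in an unstressed syllable) → [ə].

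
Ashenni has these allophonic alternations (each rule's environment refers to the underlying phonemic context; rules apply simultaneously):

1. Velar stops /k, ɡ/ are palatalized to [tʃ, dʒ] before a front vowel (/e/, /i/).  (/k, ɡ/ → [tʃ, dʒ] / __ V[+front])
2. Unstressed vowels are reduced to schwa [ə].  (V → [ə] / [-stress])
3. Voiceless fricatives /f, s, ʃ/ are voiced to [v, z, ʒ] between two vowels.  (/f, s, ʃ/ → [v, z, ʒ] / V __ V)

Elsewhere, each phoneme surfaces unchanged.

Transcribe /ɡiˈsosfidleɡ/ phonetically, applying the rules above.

/ɡ/ (word-initial) occurs before a front vowel → [dʒ] by rule 1.
/i/ meets the environment for rule 2 (in an unstressed syllable) → [ə].
/s/ meets the environment for rule 3 (between two vowels) → [z].
/o/ (between /s/ and /s/) is in the target of rule 2 but the environment (in an unstressed syllable) is not met → [o].
/s/ (between /o/ and /f/) is in the target of rule 3 but the environment (between two vowels) is not met → [s].
/f/ (between /s/ and /i/) is in the target of rule 3 but the environment (between two vowels) is not met → [f].
/i/ (between /f/ and /d/): in an unstressed syllable, so rule 2 applies → [ə].
/d/ — not in any rule's target class → [d].
/l/ (between /d/ and /e/): no rule targets it → [l].
/e/ (between /l/ and /ɡ/): in an unstressed syllable, so rule 2 applies → [ə].
/ɡ/ (word-final) fails the environment for rule 1, so it stays [ɡ].

[dʒəˈzosfədləɡ]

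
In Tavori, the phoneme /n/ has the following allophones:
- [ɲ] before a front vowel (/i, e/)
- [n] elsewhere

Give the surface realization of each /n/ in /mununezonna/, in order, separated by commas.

Occurrence 1 (position 3): no conditioning environment matches → elsewhere allophone [n].
Occurrence 2 (position 5): before a front vowel (/i, e/) → [ɲ].
Occurrence 3 (position 9): no conditioning environment matches → elsewhere allophone [n].
Occurrence 4 (position 10): no conditioning environment matches → elsewhere allophone [n].

[n], [ɲ], [n], [n]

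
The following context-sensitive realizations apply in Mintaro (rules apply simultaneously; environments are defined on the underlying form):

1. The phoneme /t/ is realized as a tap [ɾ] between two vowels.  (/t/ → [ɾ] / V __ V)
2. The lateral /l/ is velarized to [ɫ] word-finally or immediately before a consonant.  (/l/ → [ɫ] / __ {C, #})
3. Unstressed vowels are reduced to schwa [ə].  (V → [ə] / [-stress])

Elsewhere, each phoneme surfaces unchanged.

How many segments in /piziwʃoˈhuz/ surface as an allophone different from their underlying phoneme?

Segments that undergo a rule: /i/ → [ə] (rule 3); /i/ → [ə] (rule 3); /o/ → [ə] (rule 3).
All other segments surface unchanged.

3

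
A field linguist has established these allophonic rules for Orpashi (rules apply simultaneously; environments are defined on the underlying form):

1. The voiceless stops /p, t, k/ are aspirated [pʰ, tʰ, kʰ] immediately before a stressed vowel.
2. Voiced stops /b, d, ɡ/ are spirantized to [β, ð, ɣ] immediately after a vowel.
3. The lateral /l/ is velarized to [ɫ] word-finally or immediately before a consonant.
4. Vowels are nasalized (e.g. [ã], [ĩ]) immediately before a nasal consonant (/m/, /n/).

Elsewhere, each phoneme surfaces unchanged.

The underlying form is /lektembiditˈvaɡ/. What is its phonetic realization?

/l/ (word-initial): rule 3 targets it, but not word-finally or immediately before a consonant → unchanged [l].
/e/ (between /l/ and /k/): rule 4 targets it, but not before a nasal consonant → unchanged [e].
/k/ (between /e/ and /t/): rule 1 targets it, but not immediately before a stressed vowel → unchanged [k].
/t/ — between /k/ and /e/; rule 1 does not apply here → [t].
/e/ meets the environment for rule 4 (before a nasal consonant) → [ẽ].
/m/ — not in any rule's target class → [m].
/b/ (between /m/ and /i/): rule 2 targets it, but not immediately after a vowel → unchanged [b].
/i/ (between /b/ and /d/): rule 4 targets it, but not before a nasal consonant → unchanged [i].
Rule 2 applies to /d/ (between /i/ and /i/: immediately after a vowel) → [ð].
/i/ (between /d/ and /t/): rule 4 targets it, but not before a nasal consonant → unchanged [i].
/t/ (between /i/ and /v/) fails the environment for rule 1, so it stays [t].
/v/ — not in any rule's target class → [v].
/a/ — between /v/ and /ɡ/; rule 4 does not apply here → [a].
Rule 2 applies to /ɡ/ (word-final: immediately after a vowel) → [ɣ].

[lektẽmbiðitˈvaɣ]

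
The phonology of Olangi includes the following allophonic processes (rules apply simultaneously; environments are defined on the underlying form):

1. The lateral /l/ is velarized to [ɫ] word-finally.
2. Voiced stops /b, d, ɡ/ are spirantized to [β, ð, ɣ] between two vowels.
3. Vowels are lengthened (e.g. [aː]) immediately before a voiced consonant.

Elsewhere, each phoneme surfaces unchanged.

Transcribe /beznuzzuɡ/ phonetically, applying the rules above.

/b/ (word-initial): rule 2 targets it, but not between two vowels → unchanged [b].
/e/ (between /b/ and /z/) occurs before a voiced consonant → [eː] by rule 3.
/z/ (between /e/ and /n/) is unaffected → [z].
/n/ (between /z/ and /u/) is unaffected → [n].
/u/ (between /n/ and /z/) occurs before a voiced consonant → [uː] by rule 3.
/z/ (between /u/ and /z/): no rule targets it → [z].
/z/ (between /z/ and /u/): no rule targets it → [z].
/u/ meets the environment for rule 3 (before a voiced consonant) → [uː].
/ɡ/ (word-final) fails the environment for rule 2, so it stays [ɡ].

[beːznuːzzuːɡ]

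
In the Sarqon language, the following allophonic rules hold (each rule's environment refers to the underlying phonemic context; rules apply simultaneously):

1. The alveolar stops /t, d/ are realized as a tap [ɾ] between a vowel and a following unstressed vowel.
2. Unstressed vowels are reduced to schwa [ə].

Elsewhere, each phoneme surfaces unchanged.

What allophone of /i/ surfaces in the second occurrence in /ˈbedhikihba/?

[ə]

/i/ (between /k/ and /h/) occurs in an unstressed syllable → [ə] by rule 2.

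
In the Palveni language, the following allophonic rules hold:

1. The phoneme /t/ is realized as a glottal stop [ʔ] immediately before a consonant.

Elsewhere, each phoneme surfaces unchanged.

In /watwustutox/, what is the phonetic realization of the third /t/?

/t/ — between /u/ and /o/; rule 1 does not apply here → [t].

[t]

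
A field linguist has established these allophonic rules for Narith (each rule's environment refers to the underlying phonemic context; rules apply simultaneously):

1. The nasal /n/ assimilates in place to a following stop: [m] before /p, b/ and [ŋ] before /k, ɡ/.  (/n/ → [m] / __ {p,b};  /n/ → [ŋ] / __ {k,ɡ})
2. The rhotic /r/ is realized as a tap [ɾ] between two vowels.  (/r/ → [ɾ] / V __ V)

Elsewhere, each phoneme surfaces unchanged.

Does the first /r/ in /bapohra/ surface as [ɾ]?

No

/r/ (between /h/ and /a/) fails the environment for rule 2, so it stays [r].
The actual realization is [r], not [ɾ].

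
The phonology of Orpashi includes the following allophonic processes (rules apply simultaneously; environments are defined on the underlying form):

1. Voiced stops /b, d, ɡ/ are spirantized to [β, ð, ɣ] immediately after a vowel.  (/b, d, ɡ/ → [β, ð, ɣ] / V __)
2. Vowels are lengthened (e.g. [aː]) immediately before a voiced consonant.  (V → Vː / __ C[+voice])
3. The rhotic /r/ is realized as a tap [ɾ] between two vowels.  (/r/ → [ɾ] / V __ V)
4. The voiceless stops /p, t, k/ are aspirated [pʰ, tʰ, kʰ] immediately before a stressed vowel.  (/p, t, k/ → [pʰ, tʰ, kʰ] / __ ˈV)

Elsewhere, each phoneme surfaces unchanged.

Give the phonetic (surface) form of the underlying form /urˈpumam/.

[uːrˈpʰuːmaːm]

/u/ (word-initial): before a voiced consonant, so rule 2 applies → [uː].
/r/ (between /u/ and /p/) is in the target of rule 3 but the environment (between two vowels) is not met → [r].
/p/ (between /r/ and /u/) occurs immediately before a stressed vowel → [pʰ] by rule 4.
/u/ (between /p/ and /m/) occurs before a voiced consonant → [uː] by rule 2.
Rule 2 applies to /a/ (between /m/ and /m/: before a voiced consonant) → [aː].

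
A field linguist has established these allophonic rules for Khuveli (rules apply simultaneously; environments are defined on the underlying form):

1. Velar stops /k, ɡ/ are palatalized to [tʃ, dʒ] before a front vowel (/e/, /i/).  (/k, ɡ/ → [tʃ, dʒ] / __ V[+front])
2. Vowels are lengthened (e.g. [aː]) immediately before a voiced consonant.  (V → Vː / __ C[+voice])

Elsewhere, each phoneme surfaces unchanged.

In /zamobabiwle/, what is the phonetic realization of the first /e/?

[e]

/e/ (word-final): rule 2 targets it, but not before a voiced consonant → unchanged [e].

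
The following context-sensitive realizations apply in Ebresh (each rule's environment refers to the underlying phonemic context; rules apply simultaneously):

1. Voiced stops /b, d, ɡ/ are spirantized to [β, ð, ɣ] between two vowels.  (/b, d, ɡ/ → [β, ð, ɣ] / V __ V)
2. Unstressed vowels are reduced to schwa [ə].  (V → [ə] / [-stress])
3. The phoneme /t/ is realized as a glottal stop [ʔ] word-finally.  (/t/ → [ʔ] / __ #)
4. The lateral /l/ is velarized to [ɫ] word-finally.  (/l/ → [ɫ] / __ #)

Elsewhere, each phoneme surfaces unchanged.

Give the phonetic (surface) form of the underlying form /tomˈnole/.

[təmˈnolə]

/t/ (word-initial) is in the target of rule 3 but the environment (word-finally) is not met → [t].
/o/ (between /t/ and /m/) occurs in an unstressed syllable → [ə] by rule 2.
/m/ (between /o/ and /n/) is unaffected → [m].
/n/ (between /m/ and /o/): no rule targets it → [n].
/o/ (between /n/ and /l/): rule 2 targets it, but not in an unstressed syllable → unchanged [o].
/l/ (between /o/ and /e/): rule 4 targets it, but not word-finally → unchanged [l].
/e/ meets the environment for rule 2 (in an unstressed syllable) → [ə].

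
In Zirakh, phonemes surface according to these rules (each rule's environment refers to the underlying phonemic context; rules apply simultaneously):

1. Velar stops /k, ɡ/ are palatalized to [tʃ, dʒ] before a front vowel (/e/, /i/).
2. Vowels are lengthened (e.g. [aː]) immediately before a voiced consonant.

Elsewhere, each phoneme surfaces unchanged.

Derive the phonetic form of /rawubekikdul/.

/r/ (word-initial) is unaffected → [r].
/a/ meets the environment for rule 2 (before a voiced consonant) → [aː].
/w/ stays [w].
Rule 2 applies to /u/ (between /w/ and /b/: before a voiced consonant) → [uː].
/b/ (between /u/ and /e/) is unaffected → [b].
/e/ (between /b/ and /k/) fails the environment for rule 2, so it stays [e].
/k/ (between /e/ and /i/) occurs before a front vowel → [tʃ] by rule 1.
/i/ — between /k/ and /k/; rule 2 does not apply here → [i].
/k/ (between /i/ and /d/) is in the target of rule 1 but the environment (before a front vowel) is not met → [k].
/d/ (between /k/ and /u/) is unaffected → [d].
/u/ (between /d/ and /l/) occurs before a voiced consonant → [uː] by rule 2.
/l/ — not in any rule's target class → [l].

[raːwuːbetʃikduːl]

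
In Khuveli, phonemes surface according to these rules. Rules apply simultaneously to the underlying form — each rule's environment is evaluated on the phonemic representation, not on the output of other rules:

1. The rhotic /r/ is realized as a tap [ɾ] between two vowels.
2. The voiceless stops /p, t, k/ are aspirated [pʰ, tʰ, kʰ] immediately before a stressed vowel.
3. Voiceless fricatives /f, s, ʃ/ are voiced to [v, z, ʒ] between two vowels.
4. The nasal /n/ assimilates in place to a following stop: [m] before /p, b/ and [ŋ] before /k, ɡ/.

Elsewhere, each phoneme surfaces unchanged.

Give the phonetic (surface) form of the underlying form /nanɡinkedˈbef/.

/n/ (word-initial): rule 4 targets it, but not before a labial or velar stop → unchanged [n].
/n/ — between /a/ and /ɡ/, before a labial or velar stop — surfaces as [ŋ] (rule 4).
Rule 4 applies to /n/ (between /i/ and /k/: before a labial or velar stop) → [ŋ].
/k/ (between /n/ and /e/) fails the environment for rule 2, so it stays [k].
/f/ — word-final; rule 3 does not apply here → [f].

[naŋɡiŋkedˈbef]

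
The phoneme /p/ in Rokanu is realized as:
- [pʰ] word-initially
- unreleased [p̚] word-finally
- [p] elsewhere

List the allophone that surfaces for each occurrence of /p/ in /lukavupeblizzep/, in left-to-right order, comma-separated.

[p], [p̚]

Occurrence 1 (position 7): no conditioning environment matches → elsewhere allophone [p].
Occurrence 2 (position 15): word-finally → [p̚].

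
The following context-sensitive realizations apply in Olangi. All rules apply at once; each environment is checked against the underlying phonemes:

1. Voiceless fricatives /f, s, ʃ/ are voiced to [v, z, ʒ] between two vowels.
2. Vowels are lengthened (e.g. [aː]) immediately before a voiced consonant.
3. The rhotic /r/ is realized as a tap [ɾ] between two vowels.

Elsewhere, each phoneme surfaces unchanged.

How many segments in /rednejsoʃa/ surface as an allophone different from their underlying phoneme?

Segments that undergo a rule: /e/ → [eː] (rule 2); /e/ → [eː] (rule 2); /ʃ/ → [ʒ] (rule 1).
All other segments surface unchanged.

3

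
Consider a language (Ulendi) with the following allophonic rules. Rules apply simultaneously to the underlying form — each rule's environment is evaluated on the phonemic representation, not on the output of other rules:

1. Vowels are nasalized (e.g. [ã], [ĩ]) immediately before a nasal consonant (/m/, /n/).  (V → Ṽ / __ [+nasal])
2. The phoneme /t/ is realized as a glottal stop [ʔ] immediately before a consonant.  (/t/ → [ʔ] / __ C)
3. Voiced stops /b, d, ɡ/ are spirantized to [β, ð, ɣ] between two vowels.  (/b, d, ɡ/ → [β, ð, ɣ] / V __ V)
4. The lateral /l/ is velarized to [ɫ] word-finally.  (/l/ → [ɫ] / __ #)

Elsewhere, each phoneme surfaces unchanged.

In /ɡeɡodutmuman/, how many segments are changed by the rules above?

5

Segments that undergo a rule: /ɡ/ → [ɣ] (rule 3); /d/ → [ð] (rule 3); /t/ → [ʔ] (rule 2); /u/ → [ũ] (rule 1); /a/ → [ã] (rule 1).
All other segments surface unchanged.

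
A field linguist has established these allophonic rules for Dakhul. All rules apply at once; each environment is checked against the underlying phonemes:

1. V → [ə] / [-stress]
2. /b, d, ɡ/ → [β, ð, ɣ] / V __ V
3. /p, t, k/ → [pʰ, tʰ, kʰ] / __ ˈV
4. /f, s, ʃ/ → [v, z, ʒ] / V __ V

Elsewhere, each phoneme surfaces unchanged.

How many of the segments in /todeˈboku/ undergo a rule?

5

Segments that undergo a rule: /o/ → [ə] (rule 1); /d/ → [ð] (rule 2); /e/ → [ə] (rule 1); /b/ → [β] (rule 2); /u/ → [ə] (rule 1).
All other segments surface unchanged.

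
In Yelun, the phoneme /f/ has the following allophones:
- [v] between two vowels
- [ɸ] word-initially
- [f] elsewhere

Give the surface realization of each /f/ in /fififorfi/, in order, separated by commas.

Occurrence 1 (position 1): word-initially → [ɸ].
Occurrence 2 (position 3): between two vowels → [v].
Occurrence 3 (position 5): between two vowels → [v].
Occurrence 4 (position 8): no conditioning environment matches → elsewhere allophone [f].

[ɸ], [v], [v], [f]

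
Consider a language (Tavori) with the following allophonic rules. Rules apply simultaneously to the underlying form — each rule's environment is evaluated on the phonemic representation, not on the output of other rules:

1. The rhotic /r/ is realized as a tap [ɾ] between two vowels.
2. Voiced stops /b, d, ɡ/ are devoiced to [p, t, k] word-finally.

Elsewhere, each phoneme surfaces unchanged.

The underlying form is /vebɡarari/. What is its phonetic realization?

/v/ — not in any rule's target class → [v].
/e/ (between /v/ and /b/): no rule targets it → [e].
/b/ (between /e/ and /ɡ/) fails the environment for rule 2, so it stays [b].
/ɡ/ (between /b/ and /a/) fails the environment for rule 2, so it stays [ɡ].
/a/ — not in any rule's target class → [a].
/r/ — between /a/ and /a/, between two vowels — surfaces as [ɾ] (rule 1).
/a/ stays [a].
/r/ (between /a/ and /i/): between two vowels, so rule 1 applies → [ɾ].
/i/ — not in any rule's target class → [i].

[vebɡaɾaɾi]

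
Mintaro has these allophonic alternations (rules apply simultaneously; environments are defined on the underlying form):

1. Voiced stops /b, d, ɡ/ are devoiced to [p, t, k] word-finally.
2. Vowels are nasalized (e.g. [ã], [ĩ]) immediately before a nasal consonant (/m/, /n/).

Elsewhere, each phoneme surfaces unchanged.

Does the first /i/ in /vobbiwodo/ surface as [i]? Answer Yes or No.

/i/ (between /b/ and /w/): rule 2 targets it, but not before a nasal consonant → unchanged [i].
The actual realization is [i], which matches [i].

Yes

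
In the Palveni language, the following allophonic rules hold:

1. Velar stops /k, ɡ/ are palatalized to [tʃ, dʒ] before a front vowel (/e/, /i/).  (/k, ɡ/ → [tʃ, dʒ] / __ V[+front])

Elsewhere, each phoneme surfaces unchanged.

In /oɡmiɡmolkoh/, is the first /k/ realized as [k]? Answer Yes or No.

Yes

/k/ (between /l/ and /o/): rule 1 targets it, but not before a front vowel → unchanged [k].
The actual realization is [k], which matches [k].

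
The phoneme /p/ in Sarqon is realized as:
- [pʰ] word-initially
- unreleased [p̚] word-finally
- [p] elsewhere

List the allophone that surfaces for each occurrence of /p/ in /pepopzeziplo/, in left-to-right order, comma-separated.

[pʰ], [p], [p], [p]

Occurrence 1 (position 1): word-initially → [pʰ].
Occurrence 2 (position 3): no conditioning environment matches → elsewhere allophone [p].
Occurrence 3 (position 5): no conditioning environment matches → elsewhere allophone [p].
Occurrence 4 (position 10): no conditioning environment matches → elsewhere allophone [p].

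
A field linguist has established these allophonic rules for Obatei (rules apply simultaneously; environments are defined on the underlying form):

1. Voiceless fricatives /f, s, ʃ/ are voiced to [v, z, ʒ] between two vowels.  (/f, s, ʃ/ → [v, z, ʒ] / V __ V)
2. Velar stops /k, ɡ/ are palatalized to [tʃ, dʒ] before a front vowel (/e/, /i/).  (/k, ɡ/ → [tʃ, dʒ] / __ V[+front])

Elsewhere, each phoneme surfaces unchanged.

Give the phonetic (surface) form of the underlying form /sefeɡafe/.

/s/ (word-initial): rule 1 targets it, but not between two vowels → unchanged [s].
/e/ stays [e].
Rule 1 applies to /f/ (between /e/ and /e/: between two vowels) → [v].
/e/ stays [e].
/ɡ/ (between /e/ and /a/) fails the environment for rule 2, so it stays [ɡ].
/a/ (between /ɡ/ and /f/) is unaffected → [a].
/f/ meets the environment for rule 1 (between two vowels) → [v].
/e/ — not in any rule's target class → [e].

[seveɡave]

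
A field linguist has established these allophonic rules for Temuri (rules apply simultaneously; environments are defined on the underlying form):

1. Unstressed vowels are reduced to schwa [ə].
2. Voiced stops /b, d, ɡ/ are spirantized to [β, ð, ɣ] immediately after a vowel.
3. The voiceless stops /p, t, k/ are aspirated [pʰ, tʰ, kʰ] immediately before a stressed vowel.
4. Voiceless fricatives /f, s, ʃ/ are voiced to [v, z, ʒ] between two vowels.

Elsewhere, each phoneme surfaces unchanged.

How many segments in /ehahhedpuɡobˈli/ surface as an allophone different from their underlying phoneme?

8

Segments that undergo a rule: /e/ → [ə] (rule 1); /a/ → [ə] (rule 1); /e/ → [ə] (rule 1); /d/ → [ð] (rule 2); /u/ → [ə] (rule 1); /ɡ/ → [ɣ] (rule 2); /o/ → [ə] (rule 1); /b/ → [β] (rule 2).
All other segments surface unchanged.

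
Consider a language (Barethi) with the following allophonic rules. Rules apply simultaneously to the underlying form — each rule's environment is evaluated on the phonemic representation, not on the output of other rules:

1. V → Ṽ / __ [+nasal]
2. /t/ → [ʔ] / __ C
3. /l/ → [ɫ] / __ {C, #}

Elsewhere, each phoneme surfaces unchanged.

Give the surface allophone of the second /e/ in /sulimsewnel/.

/e/ — between /n/ and /l/; rule 1 does not apply here → [e].

[e]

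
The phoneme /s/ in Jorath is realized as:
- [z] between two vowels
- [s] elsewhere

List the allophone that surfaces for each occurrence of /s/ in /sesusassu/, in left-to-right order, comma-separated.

Occurrence 1 (position 1): no conditioning environment matches → elsewhere allophone [s].
Occurrence 2 (position 3): between two vowels → [z].
Occurrence 3 (position 5): between two vowels → [z].
Occurrence 4 (position 7): no conditioning environment matches → elsewhere allophone [s].
Occurrence 5 (position 8): no conditioning environment matches → elsewhere allophone [s].

[s], [z], [z], [s], [s]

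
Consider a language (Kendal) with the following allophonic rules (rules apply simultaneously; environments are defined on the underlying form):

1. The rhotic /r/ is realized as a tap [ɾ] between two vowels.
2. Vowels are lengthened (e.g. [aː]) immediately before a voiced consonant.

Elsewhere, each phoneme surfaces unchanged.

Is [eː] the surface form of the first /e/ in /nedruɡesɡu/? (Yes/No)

/e/ meets the environment for rule 2 (before a voiced consonant) → [eː].
The actual realization is [eː], which matches [eː].

Yes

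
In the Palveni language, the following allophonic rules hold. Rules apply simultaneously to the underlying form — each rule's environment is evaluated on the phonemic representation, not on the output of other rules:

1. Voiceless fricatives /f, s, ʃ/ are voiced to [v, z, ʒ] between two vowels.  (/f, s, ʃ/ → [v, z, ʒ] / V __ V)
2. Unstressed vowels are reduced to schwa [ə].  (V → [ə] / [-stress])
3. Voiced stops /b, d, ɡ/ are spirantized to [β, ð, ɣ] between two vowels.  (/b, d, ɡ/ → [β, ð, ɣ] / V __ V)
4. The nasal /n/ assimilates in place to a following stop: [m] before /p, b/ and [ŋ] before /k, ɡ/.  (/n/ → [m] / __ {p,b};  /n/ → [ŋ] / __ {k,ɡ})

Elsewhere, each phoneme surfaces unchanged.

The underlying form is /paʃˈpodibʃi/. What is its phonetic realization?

[pəʃˈpoðəbʃə]

/p/ (word-initial) is unaffected → [p].
Rule 2 applies to /a/ (between /p/ and /ʃ/: in an unstressed syllable) → [ə].
/ʃ/ (between /a/ and /p/) is in the target of rule 1 but the environment (between two vowels) is not met → [ʃ].
/p/ (between /ʃ/ and /o/): no rule targets it → [p].
/o/ (between /p/ and /d/): rule 2 targets it, but not in an unstressed syllable → unchanged [o].
/d/ — between /o/ and /i/, between two vowels — surfaces as [ð] (rule 3).
/i/ meets the environment for rule 2 (in an unstressed syllable) → [ə].
/b/ (between /i/ and /ʃ/): rule 3 targets it, but not between two vowels → unchanged [b].
/ʃ/ — between /b/ and /i/; rule 1 does not apply here → [ʃ].
/i/ (word-final): in an unstressed syllable, so rule 2 applies → [ə].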